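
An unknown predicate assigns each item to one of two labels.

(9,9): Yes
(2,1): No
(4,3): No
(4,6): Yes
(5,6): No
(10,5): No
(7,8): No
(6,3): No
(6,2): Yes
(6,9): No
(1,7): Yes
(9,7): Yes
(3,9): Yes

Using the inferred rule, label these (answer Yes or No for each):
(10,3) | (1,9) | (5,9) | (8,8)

The rule appears to be: sum is even.
No: (10,3), since 10+3 = 13. Yes: (1,9), since 1+9 = 10. Yes: (5,9), since 5+9 = 14. Yes: (8,8), since 8+8 = 16.

No, Yes, Yes, Yes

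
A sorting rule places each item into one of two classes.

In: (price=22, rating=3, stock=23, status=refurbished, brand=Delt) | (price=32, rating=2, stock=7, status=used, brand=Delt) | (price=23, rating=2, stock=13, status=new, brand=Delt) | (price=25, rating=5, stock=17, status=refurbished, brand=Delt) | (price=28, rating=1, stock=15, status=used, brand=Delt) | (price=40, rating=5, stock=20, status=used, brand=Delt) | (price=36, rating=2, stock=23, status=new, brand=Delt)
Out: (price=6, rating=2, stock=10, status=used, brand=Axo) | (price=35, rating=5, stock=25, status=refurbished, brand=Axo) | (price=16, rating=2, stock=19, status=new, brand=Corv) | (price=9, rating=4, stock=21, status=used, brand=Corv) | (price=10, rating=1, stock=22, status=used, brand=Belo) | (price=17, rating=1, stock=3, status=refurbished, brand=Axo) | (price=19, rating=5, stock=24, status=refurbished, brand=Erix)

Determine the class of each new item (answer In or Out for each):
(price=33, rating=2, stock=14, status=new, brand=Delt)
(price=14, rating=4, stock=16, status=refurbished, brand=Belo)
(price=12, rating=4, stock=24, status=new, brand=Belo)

In, Out, Out

Checking candidate rules against both groups, what survives is: brand is Delt.
(price=33, rating=2, stock=14, status=new, brand=Delt) — brand is Delt, hence In. (price=14, rating=4, stock=16, status=refurbished, brand=Belo) — brand is Belo, hence Out. (price=12, rating=4, stock=24, status=new, brand=Belo) — brand is Belo, hence Out.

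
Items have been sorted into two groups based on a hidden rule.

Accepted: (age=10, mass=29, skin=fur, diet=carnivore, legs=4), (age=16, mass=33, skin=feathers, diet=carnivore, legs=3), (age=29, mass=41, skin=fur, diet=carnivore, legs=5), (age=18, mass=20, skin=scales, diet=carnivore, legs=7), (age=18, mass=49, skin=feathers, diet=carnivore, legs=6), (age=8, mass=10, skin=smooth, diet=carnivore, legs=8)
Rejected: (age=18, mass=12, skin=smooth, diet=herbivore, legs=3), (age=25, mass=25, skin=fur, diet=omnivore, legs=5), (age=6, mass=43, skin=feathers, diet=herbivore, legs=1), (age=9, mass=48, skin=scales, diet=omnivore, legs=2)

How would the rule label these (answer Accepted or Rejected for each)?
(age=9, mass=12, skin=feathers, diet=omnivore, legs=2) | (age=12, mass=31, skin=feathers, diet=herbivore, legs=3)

Rejected, Rejected

Looking at the examples, the only property every 'Accepted' case has and every 'Rejected' case lacks is: diet is carnivore.
(age=9, mass=12, skin=feathers, diet=omnivore, legs=2): diet is omnivore — does not pass, so Rejected.
(age=12, mass=31, skin=feathers, diet=herbivore, legs=3): diet is herbivore — does not pass, so Rejected.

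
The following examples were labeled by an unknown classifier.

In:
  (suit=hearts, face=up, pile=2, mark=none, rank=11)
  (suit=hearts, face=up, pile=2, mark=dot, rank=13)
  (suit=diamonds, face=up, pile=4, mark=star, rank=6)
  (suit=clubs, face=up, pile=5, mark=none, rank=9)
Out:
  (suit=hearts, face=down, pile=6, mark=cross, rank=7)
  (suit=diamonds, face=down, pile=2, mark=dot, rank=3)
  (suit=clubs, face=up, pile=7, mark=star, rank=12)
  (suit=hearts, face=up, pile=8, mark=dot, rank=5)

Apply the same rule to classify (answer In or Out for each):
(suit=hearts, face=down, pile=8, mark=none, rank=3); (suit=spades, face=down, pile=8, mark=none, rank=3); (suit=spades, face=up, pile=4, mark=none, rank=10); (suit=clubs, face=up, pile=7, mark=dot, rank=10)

All 'In' examples share one property — face is up AND pile ≤ 5 — and every 'Out' example lacks it.
Out: (suit=hearts, face=down, pile=8, mark=none, rank=3), since face is down, pile = 8. Out: (suit=spades, face=down, pile=8, mark=none, rank=3), since face is down, pile = 8. In: (suit=spades, face=up, pile=4, mark=none, rank=10), since face is up, pile = 4. Out: (suit=clubs, face=up, pile=7, mark=dot, rank=10), since face is up, pile = 7.

Out, Out, In, Out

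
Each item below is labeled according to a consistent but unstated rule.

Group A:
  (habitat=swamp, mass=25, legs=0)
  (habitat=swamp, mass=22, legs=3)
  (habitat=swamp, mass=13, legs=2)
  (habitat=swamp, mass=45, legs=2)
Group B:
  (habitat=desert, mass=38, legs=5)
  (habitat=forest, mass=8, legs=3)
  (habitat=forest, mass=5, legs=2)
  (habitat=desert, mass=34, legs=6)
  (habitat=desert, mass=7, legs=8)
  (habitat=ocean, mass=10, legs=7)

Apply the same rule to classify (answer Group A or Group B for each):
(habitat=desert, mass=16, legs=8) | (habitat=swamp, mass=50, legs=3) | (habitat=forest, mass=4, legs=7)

Group B, Group A, Group B

The common property of the 'Group A' items is: habitat is swamp. No 'Group B' item has it.
(habitat=desert, mass=16, legs=8) → habitat is desert → Group B.
(habitat=swamp, mass=50, legs=3) → habitat is swamp → Group A.
(habitat=forest, mass=4, legs=7) → habitat is forest → Group B.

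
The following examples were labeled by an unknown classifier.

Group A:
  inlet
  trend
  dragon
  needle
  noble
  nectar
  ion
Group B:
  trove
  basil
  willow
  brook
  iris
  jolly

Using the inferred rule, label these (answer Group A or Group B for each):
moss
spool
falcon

Checking candidate rules against both groups, what survives is: contains 'n'.

Group B, Group B, Group A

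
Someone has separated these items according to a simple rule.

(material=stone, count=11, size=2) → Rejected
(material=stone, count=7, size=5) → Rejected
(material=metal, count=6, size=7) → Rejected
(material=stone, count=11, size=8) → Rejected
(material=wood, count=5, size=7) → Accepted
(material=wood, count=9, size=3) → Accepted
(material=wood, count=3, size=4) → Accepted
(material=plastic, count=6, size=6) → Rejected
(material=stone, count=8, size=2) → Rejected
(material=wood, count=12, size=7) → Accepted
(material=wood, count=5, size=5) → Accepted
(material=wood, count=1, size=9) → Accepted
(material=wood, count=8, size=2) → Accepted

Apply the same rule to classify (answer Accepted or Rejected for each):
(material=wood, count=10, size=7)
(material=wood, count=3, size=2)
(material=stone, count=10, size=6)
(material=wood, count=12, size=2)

Accepted, Accepted, Rejected, Accepted

One predicate separates the groups cleanly: material is wood.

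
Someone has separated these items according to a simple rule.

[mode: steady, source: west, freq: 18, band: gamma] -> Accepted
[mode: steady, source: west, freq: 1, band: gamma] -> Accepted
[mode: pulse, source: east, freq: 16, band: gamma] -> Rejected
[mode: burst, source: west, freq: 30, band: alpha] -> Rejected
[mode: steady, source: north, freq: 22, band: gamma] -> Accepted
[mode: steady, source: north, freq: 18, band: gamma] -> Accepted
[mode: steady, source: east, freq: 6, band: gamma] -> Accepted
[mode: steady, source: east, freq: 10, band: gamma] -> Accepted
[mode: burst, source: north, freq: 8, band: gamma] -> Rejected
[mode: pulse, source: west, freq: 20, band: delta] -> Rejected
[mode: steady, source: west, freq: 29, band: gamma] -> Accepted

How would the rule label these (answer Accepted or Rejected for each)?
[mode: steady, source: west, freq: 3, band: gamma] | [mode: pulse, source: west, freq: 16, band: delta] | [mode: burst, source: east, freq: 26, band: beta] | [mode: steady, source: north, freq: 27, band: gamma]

Accepted, Rejected, Rejected, Accepted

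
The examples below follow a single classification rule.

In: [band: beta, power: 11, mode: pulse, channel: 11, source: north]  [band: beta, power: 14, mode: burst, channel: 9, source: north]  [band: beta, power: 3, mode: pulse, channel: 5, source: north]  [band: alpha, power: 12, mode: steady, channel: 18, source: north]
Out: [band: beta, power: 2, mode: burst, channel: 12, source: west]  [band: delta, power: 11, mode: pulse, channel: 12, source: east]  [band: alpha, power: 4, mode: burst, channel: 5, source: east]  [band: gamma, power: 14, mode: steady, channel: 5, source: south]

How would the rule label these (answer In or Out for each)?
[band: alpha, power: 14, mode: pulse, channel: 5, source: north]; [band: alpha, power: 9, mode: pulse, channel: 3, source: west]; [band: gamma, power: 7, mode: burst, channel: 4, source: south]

In, Out, Out

Comparing the two groups points to one rule — source is north.
[band: alpha, power: 14, mode: pulse, channel: 5, source: north]: source is north — qualifies, so In.
[band: alpha, power: 9, mode: pulse, channel: 3, source: west]: source is west — doesn't match, so Out.
[band: gamma, power: 7, mode: burst, channel: 4, source: south]: source is south — doesn't match, so Out.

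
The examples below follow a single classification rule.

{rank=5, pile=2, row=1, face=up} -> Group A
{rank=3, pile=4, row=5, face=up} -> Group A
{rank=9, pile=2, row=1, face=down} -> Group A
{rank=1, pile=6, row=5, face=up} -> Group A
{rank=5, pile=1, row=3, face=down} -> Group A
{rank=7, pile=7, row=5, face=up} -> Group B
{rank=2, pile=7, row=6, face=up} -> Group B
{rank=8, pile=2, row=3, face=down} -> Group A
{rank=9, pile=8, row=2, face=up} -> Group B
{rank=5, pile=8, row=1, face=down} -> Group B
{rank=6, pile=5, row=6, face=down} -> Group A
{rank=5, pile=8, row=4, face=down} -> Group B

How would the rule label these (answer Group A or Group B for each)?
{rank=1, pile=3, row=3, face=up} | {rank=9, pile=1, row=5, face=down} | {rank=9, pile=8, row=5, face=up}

Group A, Group A, Group B

The simplest hypothesis consistent with all the labels is: pile ≤ 6.
{rank=1, pile=3, row=3, face=up}: pile = 3, matches → Group A. {rank=9, pile=1, row=5, face=down}: pile = 1, matches → Group A. {rank=9, pile=8, row=5, face=up}: pile = 8, does not pass → Group B.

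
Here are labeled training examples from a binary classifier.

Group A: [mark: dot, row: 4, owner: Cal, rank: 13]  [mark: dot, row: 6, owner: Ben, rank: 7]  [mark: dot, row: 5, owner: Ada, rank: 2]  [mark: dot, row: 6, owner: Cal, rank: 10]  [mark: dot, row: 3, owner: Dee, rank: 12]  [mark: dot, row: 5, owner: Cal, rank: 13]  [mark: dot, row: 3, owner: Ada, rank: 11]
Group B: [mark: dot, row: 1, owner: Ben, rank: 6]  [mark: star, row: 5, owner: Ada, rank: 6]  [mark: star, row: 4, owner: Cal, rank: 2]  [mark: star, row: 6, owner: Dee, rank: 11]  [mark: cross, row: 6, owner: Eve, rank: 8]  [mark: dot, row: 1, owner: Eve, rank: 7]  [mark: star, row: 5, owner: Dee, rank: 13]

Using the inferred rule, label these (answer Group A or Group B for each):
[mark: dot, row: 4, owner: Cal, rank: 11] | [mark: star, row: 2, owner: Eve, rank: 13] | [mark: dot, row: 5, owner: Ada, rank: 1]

Group A, Group B, Group A

The distinguishing property — mark is dot AND row ≥ 3 — holds for all the 'Group A' cases and none of the 'Group B' cases.
Group A: [mark: dot, row: 4, owner: Cal, rank: 11], since mark is dot, row = 4. Group B: [mark: star, row: 2, owner: Eve, rank: 13], since mark is star, row = 2. Group A: [mark: dot, row: 5, owner: Ada, rank: 1], since mark is dot, row = 5.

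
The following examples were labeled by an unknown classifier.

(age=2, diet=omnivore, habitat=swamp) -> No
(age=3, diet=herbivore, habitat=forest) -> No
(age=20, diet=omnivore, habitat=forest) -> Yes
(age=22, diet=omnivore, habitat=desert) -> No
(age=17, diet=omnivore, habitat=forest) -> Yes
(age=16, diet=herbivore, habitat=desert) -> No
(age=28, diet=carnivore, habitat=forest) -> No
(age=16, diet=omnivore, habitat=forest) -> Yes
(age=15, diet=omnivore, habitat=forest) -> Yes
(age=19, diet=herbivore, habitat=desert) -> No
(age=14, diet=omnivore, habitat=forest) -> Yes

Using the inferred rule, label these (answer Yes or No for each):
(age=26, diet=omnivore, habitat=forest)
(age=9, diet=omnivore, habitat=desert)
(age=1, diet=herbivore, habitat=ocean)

Rule: diet is omnivore AND habitat is forest. This holds for each 'Yes' example and fails for each 'No' one.

Yes, No, No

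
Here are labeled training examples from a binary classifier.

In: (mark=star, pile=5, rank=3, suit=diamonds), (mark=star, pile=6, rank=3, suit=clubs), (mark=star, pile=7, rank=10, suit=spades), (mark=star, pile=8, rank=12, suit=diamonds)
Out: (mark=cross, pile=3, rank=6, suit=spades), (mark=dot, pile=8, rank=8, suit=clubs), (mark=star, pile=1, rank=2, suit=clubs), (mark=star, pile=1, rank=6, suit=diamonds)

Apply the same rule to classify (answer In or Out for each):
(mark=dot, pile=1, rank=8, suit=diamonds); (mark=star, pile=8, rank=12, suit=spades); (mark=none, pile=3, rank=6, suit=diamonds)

Out, In, Out

One predicate separates the groups cleanly: mark is star AND pile ≥ 3.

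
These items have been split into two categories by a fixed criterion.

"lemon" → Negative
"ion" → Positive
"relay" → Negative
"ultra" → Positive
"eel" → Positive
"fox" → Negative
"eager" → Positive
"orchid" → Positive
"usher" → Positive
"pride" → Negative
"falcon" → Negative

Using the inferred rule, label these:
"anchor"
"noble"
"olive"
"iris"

The simplest hypothesis consistent with all the labels is: starts with a vowel.
"anchor": Positive (starts with 'a'). "noble": Negative (starts with 'n'). "olive": Positive (starts with 'o'). "iris": Positive (starts with 'i').

Positive, Negative, Positive, Positive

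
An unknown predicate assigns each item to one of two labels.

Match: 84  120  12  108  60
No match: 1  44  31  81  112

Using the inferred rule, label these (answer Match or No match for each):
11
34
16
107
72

No match, No match, No match, No match, Match

The common property of the 'Match' items is: multiple of 6. No 'No match' item has it.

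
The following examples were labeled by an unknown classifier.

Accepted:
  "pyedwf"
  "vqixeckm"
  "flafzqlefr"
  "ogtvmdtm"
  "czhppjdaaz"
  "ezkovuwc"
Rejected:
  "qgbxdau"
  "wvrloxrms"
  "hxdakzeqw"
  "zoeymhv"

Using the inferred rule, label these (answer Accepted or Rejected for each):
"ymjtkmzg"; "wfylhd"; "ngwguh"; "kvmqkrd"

Accepted, Accepted, Accepted, Rejected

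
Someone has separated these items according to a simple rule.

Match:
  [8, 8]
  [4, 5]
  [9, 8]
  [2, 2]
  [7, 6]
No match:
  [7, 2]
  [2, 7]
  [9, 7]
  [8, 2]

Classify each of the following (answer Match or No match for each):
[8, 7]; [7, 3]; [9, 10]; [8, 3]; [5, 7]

Match, No match, Match, No match, No match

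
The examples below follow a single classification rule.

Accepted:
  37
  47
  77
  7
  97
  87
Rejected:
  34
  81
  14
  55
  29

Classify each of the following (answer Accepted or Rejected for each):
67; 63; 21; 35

Accepted, Rejected, Rejected, Rejected

The classifier is using: ends in digit 7.
Accepted: 67, since last digit 7.
Rejected: 63, since last digit 3.
Rejected: 21, since last digit 1.
Rejected: 35, since last digit 5.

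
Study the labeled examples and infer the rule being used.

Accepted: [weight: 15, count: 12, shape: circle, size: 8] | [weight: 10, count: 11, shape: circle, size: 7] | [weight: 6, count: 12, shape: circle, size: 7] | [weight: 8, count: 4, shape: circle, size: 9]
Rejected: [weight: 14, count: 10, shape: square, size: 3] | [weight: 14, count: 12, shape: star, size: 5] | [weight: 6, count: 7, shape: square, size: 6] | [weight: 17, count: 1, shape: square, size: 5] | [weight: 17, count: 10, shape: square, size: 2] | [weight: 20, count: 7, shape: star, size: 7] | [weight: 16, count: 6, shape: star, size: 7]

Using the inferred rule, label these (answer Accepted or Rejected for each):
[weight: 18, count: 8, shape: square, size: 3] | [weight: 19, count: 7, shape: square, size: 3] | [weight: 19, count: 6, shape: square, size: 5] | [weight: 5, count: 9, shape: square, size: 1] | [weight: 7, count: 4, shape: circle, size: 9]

Rejected, Rejected, Rejected, Rejected, Accepted

A rule that fits every label: shape is circle — true of each 'Accepted' example, false of each 'Rejected' one.
[weight: 18, count: 8, shape: square, size: 3] — shape is square, hence Rejected.
[weight: 19, count: 7, shape: square, size: 3] — shape is square, hence Rejected.
[weight: 19, count: 6, shape: square, size: 5] — shape is square, hence Rejected.
[weight: 5, count: 9, shape: square, size: 1] — shape is square, hence Rejected.
[weight: 7, count: 4, shape: circle, size: 9] — shape is circle, hence Accepted.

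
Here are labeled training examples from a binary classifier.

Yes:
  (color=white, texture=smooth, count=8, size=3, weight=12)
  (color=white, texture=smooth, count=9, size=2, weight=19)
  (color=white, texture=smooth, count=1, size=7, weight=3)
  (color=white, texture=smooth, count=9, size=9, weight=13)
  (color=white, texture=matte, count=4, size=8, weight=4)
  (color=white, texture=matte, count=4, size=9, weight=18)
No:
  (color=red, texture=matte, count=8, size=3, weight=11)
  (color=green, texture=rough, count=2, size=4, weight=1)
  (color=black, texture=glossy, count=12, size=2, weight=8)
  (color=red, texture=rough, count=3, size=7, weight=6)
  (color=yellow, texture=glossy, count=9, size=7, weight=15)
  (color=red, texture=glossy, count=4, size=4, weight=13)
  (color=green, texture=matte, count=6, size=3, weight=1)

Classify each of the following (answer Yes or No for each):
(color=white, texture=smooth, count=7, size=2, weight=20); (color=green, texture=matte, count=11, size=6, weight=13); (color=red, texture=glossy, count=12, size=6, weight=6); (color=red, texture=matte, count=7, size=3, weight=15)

The rule appears to be: color is white.
(color=white, texture=smooth, count=7, size=2, weight=20) → color is white → Yes.
(color=green, texture=matte, count=11, size=6, weight=13) → color is green → No.
(color=red, texture=glossy, count=12, size=6, weight=6) → color is red → No.
(color=red, texture=matte, count=7, size=3, weight=15) → color is red → No.

Yes, No, No, No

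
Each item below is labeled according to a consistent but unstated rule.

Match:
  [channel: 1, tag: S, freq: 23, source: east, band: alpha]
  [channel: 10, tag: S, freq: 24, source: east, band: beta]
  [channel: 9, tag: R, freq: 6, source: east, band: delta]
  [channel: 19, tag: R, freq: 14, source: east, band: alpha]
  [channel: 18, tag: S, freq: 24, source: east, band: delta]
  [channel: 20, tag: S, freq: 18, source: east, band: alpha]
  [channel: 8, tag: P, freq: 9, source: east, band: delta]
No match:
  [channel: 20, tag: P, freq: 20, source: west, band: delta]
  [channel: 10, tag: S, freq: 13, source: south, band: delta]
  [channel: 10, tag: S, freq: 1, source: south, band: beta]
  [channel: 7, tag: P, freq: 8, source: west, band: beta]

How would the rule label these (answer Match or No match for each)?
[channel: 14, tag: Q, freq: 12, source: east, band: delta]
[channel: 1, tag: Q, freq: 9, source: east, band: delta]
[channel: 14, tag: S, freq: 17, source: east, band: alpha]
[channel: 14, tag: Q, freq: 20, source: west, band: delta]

Match, Match, Match, No match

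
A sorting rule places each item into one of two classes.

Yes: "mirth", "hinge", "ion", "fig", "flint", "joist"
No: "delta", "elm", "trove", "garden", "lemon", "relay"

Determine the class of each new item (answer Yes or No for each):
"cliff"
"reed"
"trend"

Yes, No, No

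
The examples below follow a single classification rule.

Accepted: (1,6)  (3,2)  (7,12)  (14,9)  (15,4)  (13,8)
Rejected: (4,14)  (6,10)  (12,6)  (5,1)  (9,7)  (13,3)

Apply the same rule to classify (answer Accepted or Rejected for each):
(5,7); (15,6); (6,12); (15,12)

The common property of the 'Accepted' items is: sum is odd. No 'Rejected' item has it.
Rejected: (5,7), since 5+7 = 12.
Accepted: (15,6), since 15+6 = 21.
Rejected: (6,12), since 6+12 = 18.
Accepted: (15,12), since 15+12 = 27.

Rejected, Accepted, Rejected, Accepted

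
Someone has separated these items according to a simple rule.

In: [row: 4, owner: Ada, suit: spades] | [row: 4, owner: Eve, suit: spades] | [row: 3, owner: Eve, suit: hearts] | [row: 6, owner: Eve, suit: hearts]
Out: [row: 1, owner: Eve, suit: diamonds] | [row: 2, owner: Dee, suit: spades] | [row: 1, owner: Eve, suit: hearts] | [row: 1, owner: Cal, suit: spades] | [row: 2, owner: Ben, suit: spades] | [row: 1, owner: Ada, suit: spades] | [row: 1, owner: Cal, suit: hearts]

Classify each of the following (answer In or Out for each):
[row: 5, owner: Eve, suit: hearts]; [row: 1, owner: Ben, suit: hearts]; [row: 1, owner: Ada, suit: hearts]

In, Out, Out

All 'In' examples share one property — row ≥ 3 — and every 'Out' example lacks it.
[row: 5, owner: Eve, suit: hearts]: row = 5, checks out → In.
[row: 1, owner: Ben, suit: hearts]: row = 1, fails this test → Out.
[row: 1, owner: Ada, suit: hearts]: row = 1, fails this test → Out.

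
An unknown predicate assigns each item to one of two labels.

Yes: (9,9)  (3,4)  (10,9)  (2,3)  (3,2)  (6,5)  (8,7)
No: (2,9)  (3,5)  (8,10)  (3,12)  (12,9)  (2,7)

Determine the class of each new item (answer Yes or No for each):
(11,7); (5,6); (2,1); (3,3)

No, Yes, Yes, Yes

The distinguishing property — |first − second| ≤ 1 — holds for all the 'Yes' cases and none of the 'No' cases.
(11,7) — |11−7| = 4, hence No.
(5,6) — |5−6| = 1, hence Yes.
(2,1) — |2−1| = 1, hence Yes.
(3,3) — |3−3| = 0, hence Yes.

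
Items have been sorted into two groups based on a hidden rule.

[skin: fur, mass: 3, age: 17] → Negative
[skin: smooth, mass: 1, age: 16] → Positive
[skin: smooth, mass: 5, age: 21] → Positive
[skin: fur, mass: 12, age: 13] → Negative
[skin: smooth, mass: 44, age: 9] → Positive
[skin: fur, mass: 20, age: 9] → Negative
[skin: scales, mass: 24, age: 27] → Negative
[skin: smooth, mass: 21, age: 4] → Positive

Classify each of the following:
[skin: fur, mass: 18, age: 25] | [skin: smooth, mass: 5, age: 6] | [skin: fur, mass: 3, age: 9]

Negative, Positive, Negative

The rule appears to be: skin is smooth.
[skin: fur, mass: 18, age: 25]: skin is fur — fails this test, so Negative. [skin: smooth, mass: 5, age: 6]: skin is smooth — fits, so Positive. [skin: fur, mass: 3, age: 9]: skin is fur — fails this test, so Negative.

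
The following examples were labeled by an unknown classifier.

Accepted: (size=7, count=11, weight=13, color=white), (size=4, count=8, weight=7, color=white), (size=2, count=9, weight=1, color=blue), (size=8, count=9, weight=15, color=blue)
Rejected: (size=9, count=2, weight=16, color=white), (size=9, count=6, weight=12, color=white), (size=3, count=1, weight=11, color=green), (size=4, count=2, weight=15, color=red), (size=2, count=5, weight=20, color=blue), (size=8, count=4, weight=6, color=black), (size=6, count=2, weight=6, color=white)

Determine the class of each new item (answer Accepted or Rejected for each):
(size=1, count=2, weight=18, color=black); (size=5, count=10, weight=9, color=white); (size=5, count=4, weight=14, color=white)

Rejected, Accepted, Rejected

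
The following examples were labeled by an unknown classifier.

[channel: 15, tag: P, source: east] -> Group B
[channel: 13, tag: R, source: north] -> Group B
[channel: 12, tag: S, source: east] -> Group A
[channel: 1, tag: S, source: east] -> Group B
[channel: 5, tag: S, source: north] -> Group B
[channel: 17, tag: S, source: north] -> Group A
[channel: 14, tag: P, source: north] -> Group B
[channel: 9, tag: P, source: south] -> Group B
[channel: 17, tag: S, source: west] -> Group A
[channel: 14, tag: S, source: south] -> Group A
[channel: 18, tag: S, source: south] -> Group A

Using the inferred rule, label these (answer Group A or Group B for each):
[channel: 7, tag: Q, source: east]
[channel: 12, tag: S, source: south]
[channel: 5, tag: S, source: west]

Group B, Group A, Group B

All 'Group A' examples share one property — tag is S AND channel ≥ 9 — and every 'Group B' example lacks it.
[channel: 7, tag: Q, source: east] → tag is Q, channel = 7 → Group B.
[channel: 12, tag: S, source: south] → tag is S, channel = 12 → Group A.
[channel: 5, tag: S, source: west] → tag is S, channel = 5 → Group B.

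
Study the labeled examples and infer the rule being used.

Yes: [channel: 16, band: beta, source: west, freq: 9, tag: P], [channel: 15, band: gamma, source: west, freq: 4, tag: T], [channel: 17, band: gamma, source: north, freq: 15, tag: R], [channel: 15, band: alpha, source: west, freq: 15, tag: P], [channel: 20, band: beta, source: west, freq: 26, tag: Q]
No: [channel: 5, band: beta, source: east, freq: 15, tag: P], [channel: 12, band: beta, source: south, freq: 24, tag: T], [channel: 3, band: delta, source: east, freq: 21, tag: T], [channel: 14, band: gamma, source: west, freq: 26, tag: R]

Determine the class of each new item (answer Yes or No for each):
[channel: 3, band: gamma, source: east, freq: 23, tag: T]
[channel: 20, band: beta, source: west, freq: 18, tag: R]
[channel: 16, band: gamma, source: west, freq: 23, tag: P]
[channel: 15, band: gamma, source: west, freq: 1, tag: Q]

The distinguishing property — channel ≥ 15 — holds for all the 'Yes' cases and none of the 'No' cases.
[channel: 3, band: gamma, source: east, freq: 23, tag: T] — channel = 3, hence No.
[channel: 20, band: beta, source: west, freq: 18, tag: R] — channel = 20, hence Yes.
[channel: 16, band: gamma, source: west, freq: 23, tag: P] — channel = 16, hence Yes.
[channel: 15, band: gamma, source: west, freq: 1, tag: Q] — channel = 15, hence Yes.

No, Yes, Yes, Yes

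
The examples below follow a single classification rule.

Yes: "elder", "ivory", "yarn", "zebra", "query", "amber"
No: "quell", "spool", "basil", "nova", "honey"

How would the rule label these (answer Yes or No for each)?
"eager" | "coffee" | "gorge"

The rule appears to be: contains 'r'.
"eager" → has 'r' → Yes. "coffee" → no 'r' → No. "gorge" → has 'r' → Yes.

Yes, No, Yes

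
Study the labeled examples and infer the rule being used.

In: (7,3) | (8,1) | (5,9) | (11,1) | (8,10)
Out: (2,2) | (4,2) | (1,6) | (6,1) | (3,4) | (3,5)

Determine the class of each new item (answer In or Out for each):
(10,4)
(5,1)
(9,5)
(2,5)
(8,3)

In, Out, In, Out, In

Rule: sum ≥ 9. This holds for each 'In' example and fails for each 'Out' one.
In: (10,4), since 10+4 = 14.
Out: (5,1), since 5+1 = 6.
In: (9,5), since 9+5 = 14.
Out: (2,5), since 2+5 = 7.
In: (8,3), since 8+3 = 11.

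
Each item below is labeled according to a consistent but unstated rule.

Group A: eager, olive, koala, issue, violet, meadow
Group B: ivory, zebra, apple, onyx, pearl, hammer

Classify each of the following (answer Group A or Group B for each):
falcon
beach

The rule appears to be: has ≥ 3 vowels.
falcon: Group B (2 vowels).
beach: Group B (2 vowels).

Group B, Group B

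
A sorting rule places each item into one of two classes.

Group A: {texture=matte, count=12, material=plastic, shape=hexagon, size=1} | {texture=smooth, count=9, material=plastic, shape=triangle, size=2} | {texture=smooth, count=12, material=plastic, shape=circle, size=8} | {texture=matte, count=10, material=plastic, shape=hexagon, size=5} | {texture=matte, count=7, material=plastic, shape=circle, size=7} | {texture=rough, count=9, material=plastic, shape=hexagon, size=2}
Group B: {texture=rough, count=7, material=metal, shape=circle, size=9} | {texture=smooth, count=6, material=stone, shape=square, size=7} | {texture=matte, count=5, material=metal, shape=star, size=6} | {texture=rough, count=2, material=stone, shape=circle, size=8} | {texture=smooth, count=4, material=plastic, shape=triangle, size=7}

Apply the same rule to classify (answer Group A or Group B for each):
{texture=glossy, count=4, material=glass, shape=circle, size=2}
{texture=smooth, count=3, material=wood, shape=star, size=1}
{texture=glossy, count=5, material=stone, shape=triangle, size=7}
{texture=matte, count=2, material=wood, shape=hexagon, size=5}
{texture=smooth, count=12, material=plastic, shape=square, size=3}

The distinguishing property — material is plastic AND count ≥ 5 — holds for all the 'Group A' cases and none of the 'Group B' cases.
{texture=glossy, count=4, material=glass, shape=circle, size=2} → material is glass, count = 4 → Group B.
{texture=smooth, count=3, material=wood, shape=star, size=1} → material is wood, count = 3 → Group B.
{texture=glossy, count=5, material=stone, shape=triangle, size=7} → material is stone, count = 5 → Group B.
{texture=matte, count=2, material=wood, shape=hexagon, size=5} → material is wood, count = 2 → Group B.
{texture=smooth, count=12, material=plastic, shape=square, size=3} → material is plastic, count = 12 → Group A.

Group B, Group B, Group B, Group B, Group A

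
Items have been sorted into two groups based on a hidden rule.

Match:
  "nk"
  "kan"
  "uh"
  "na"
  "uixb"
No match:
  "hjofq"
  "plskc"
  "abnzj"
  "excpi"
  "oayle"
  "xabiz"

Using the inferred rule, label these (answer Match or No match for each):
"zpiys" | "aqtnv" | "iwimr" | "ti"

No match, No match, No match, Match

The distinguishing property — length ≤ 4 — holds for all the 'Match' cases and none of the 'No match' cases.
"zpiys" — length 5, hence No match. "aqtnv" — length 5, hence No match. "iwimr" — length 5, hence No match. "ti" — length 2, hence Match.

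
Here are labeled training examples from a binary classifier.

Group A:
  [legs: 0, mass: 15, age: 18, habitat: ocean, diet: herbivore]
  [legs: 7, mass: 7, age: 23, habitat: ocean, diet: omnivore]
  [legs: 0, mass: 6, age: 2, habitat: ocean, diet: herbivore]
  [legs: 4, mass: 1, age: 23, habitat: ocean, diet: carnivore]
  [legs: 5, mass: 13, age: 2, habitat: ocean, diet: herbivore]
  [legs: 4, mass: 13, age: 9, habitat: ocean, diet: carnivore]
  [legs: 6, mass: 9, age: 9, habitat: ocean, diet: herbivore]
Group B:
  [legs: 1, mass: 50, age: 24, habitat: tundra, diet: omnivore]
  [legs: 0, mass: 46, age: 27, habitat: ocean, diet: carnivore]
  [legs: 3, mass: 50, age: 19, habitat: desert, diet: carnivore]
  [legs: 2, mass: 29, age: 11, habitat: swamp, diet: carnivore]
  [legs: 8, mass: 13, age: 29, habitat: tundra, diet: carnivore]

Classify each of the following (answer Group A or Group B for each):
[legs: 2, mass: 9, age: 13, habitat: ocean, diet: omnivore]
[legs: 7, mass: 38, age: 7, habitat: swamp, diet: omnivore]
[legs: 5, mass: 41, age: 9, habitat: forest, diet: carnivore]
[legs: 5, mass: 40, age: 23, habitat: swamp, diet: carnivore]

Group A, Group B, Group B, Group B

A rule that fits every label: habitat is ocean AND age ≤ 23 — true of each 'Group A' example, false of each 'Group B' one.
[legs: 2, mass: 9, age: 13, habitat: ocean, diet: omnivore] — habitat is ocean, age = 13, hence Group A.
[legs: 7, mass: 38, age: 7, habitat: swamp, diet: omnivore] — habitat is swamp, age = 7, hence Group B.
[legs: 5, mass: 41, age: 9, habitat: forest, diet: carnivore] — habitat is forest, age = 9, hence Group B.
[legs: 5, mass: 40, age: 23, habitat: swamp, diet: carnivore] — habitat is swamp, age = 23, hence Group B.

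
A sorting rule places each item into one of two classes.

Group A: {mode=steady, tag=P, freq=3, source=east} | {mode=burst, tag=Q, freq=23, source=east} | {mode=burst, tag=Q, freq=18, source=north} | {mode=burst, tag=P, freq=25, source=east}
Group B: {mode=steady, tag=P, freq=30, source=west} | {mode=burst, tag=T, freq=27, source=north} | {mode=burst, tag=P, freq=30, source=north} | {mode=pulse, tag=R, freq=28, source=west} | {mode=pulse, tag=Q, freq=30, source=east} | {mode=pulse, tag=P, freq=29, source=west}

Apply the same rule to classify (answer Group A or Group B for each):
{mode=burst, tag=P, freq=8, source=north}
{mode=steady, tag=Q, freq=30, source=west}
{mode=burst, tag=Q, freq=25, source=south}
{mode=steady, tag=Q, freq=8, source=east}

Group A, Group B, Group A, Group A

The classifier is using: freq ≤ 25.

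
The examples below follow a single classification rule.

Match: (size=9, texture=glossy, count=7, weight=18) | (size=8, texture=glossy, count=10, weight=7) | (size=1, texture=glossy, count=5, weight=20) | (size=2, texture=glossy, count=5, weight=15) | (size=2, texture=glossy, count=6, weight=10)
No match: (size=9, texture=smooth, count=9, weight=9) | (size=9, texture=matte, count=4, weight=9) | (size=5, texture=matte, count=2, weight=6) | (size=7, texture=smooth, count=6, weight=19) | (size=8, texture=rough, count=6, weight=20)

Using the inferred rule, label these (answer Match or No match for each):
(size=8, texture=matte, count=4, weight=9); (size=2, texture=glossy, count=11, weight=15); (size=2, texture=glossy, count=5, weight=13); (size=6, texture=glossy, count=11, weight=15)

Checking candidate rules against both groups, what survives is: texture is glossy.
(size=8, texture=matte, count=4, weight=9) — texture is matte, hence No match.
(size=2, texture=glossy, count=11, weight=15) — texture is glossy, hence Match.
(size=2, texture=glossy, count=5, weight=13) — texture is glossy, hence Match.
(size=6, texture=glossy, count=11, weight=15) — texture is glossy, hence Match.

No match, Match, Match, Match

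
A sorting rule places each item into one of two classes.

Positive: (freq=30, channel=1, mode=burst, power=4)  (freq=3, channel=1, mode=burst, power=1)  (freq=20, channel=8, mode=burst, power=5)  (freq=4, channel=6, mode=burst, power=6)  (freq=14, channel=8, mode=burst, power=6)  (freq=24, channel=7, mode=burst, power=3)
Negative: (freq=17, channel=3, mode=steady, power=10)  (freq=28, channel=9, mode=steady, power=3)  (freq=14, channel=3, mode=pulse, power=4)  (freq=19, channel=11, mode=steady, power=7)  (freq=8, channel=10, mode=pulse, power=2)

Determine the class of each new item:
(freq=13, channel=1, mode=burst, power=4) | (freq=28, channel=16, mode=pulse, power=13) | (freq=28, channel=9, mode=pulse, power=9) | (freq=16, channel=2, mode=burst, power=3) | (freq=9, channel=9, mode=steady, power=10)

Positive, Negative, Negative, Positive, Negative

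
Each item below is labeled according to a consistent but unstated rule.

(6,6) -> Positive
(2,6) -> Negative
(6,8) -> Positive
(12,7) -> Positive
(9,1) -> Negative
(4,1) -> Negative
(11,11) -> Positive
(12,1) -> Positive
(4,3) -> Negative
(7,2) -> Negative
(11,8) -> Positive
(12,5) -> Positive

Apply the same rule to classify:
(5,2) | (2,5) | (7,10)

Negative, Negative, Positive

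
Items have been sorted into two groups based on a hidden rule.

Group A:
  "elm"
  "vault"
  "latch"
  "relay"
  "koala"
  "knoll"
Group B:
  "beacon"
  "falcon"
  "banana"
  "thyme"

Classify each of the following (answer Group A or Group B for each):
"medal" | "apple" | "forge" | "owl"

Group A, Group A, Group B, Group A

A rule that fits every label: odd length AND contains 'l' — true of each 'Group A' example, false of each 'Group B' one.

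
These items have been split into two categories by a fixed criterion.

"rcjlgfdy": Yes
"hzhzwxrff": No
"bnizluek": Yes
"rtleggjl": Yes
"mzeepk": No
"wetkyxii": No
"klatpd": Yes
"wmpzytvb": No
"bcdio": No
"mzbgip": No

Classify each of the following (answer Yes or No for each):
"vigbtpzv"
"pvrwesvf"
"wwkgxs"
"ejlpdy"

A rule that fits every label: contains 'l' — true of each 'Yes' example, false of each 'No' one.
"vigbtpzv" — no 'l', hence No. "pvrwesvf" — no 'l', hence No. "wwkgxs" — no 'l', hence No. "ejlpdy" — has 'l', hence Yes.

No, No, No, Yes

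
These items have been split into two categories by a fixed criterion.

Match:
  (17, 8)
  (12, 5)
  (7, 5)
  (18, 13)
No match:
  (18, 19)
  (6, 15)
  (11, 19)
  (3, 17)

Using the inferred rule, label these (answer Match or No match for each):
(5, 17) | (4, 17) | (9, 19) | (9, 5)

No match, No match, No match, Match

The pattern is that an item is 'Match' exactly when: first > second.
(5, 17) → 5 < 17 → No match. (4, 17) → 4 < 17 → No match. (9, 19) → 9 < 19 → No match. (9, 5) → 9 > 5 → Match.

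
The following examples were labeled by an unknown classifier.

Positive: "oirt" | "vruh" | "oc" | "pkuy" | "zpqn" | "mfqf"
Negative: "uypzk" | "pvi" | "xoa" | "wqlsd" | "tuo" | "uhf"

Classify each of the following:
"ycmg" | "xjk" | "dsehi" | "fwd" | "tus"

The pattern is that an item is 'Positive' exactly when: even length.
"ycmg": length 4 — satisfies this, so Positive.
"xjk": length 3 — does not satisfy this, so Negative.
"dsehi": length 5 — does not satisfy this, so Negative.
"fwd": length 3 — does not satisfy this, so Negative.
"tus": length 3 — does not satisfy this, so Negative.

Positive, Negative, Negative, Negative, Negative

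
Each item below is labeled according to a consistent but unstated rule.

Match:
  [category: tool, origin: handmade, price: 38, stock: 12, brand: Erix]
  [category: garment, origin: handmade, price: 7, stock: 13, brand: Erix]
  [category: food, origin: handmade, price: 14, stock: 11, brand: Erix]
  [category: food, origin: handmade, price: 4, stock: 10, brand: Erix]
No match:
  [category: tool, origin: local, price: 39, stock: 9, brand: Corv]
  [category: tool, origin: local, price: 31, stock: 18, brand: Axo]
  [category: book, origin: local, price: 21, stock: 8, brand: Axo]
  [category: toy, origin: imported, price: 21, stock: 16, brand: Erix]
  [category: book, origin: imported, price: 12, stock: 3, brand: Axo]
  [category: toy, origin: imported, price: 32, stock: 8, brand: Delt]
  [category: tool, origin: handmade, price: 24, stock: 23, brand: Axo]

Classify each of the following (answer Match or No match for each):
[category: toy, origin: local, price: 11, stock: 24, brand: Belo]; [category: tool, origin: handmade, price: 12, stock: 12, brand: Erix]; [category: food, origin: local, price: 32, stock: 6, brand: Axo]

No match, Match, No match

A rule that fits every label: brand is Erix AND origin is handmade — true of each 'Match' example, false of each 'No match' one.
[category: toy, origin: local, price: 11, stock: 24, brand: Belo] — brand is Belo, origin is local, hence No match. [category: tool, origin: handmade, price: 12, stock: 12, brand: Erix] — brand is Erix, origin is handmade, hence Match. [category: food, origin: local, price: 32, stock: 6, brand: Axo] — brand is Axo, origin is local, hence No match.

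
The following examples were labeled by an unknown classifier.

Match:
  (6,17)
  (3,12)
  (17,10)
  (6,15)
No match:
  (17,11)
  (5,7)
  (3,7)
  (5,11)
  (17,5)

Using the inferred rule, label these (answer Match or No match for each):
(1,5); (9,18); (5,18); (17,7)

No match, Match, Match, No match

The distinguishing property — sum is odd — holds for all the 'Match' cases and none of the 'No match' cases.
(1,5): 1+5 = 6 — doesn't qualify, so No match.
(9,18): 9+18 = 27 — has this property, so Match.
(5,18): 5+18 = 23 — has this property, so Match.
(17,7): 17+7 = 24 — doesn't qualify, so No match.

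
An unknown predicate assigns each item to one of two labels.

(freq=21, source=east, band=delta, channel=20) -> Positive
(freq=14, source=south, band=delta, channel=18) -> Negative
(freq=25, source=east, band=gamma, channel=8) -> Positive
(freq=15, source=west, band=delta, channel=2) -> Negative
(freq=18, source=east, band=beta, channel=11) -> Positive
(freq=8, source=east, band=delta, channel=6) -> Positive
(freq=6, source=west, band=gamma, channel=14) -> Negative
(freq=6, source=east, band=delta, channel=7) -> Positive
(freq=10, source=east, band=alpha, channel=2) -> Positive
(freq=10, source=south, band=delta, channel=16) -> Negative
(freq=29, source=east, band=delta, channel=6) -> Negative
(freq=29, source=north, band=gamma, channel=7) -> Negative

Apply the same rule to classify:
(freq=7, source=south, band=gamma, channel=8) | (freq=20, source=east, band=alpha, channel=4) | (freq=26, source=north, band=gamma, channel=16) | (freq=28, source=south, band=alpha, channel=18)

The rule appears to be: source is east AND freq ≤ 25.
Negative: (freq=7, source=south, band=gamma, channel=8), since source is south, freq = 7.
Positive: (freq=20, source=east, band=alpha, channel=4), since source is east, freq = 20.
Negative: (freq=26, source=north, band=gamma, channel=16), since source is north, freq = 26.
Negative: (freq=28, source=south, band=alpha, channel=18), since source is south, freq = 28.

Negative, Positive, Negative, Negative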